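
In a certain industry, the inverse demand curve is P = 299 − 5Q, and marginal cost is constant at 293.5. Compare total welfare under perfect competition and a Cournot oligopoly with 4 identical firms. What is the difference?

Total welfare falls by 0.121

Perfect competition: P = MC = 293.5, so 299 − 5Q = 293.5 and Q = 1.1.
CS = ½·(299 − 293.5)·1.1 = 3.025; PS = (293.5 − 293.5)·1.1 = 0; TS = 3.025.
In a 4-firm Cournot equilibrium, symmetry and the first-order condition give q = (299 − 293.5)/(25) = 0.22. So Q = 0.88 and P = 294.6.
CS = ½·(299 − 294.6)·0.88 = 1.936; PS = (294.6 − 293.5)·0.88 = 0.968; TS = 2.904.
Change in total welfare: 2.904 − 3.025 = −0.121.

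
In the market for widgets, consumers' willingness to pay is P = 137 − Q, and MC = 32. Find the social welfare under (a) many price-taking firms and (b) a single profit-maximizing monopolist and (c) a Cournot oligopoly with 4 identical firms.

Competition: TS = 5512.5; Monopoly: TS = 4134.375; Cournot: TS = 5292

Competitive firms price at marginal cost: P = 32, giving Q = 105.
CS = ½·(137 − 32)·105 = 5512.5; PS = (32 − 32)·105 = 0; TS = 5512.5.
A monopolist chooses Q where MR = MC. MR = 137 − 2Q; setting this equal to 32 gives Q = 52.5 and P = 84.5.
CS = ½·(137 − 84.5)·52.5 = 1378.125; PS = (84.5 − 32)·52.5 = 2756.25; TS = 4134.375.
Cournot with 4 identical firms: the symmetric best-response condition is 137 − 5q = 32. Each firm produces q = 21, total output Q = 84, price P = 53.
CS = ½·(137 − 53)·84 = 3528; PS = (53 − 32)·84 = 1764; TS = 5292.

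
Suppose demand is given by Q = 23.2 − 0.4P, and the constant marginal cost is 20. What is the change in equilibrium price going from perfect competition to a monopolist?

Inverting demand: P = 58 − 2.5Q.
Competitive firms price at marginal cost: P = 20, giving Q = 15.2.
Monopoly sets MR = MC: 58 − 5Q = 20 ⇒ Q = 7.6, P = 58 − 2.5·7.6 = 39.
Change in equilibrium price: 39 − 20 = 19.

P rises by 19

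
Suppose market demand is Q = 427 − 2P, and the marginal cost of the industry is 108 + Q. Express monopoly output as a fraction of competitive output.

Q_m/Q_c = 0.75

Inverting demand: P = 213.5 − 0.5Q.
Monopoly sets MR = MC: 213.5 − Q = 108 + Q ⇒ Q = 52.75, P = 213.5 − 0.5·52.75 = 187.125.
Competitive equilibrium sets price equal to marginal cost: 213.5 − 0.5Q = 108 + Q, so Q = 211/3 and P = 535/3.
Ratio Q_m/Q_c = 52.75/(211/3) = 0.75.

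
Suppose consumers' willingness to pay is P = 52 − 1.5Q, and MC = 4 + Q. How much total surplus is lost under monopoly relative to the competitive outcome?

Competitive equilibrium sets price equal to marginal cost: 52 − 1.5Q = 4 + Q, so Q = 19.2 and P = 23.2.
Monopoly sets MR = MC: 52 − 3Q = 4 + Q ⇒ Q = 12, P = 52 − 1.5·12 = 34.
CS = ½·(52 − 23.2)·19.2 = 276.48; PS = (23.2·19.2 − 4·19.2 − ½·1·19.2²) = 184.32; TS = 460.8.
CS = ½·(52 − 34)·12 = 108; PS = (34·12 − 4·12 − ½·1·12²) = 288; TS = 396.
DWL = 460.8 − 396 = 64.8.

DWL = 64.8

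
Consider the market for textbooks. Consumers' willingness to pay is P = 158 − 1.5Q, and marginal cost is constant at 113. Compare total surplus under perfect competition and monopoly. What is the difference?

Total surplus falls by 168.75

Perfect competition: P = MC = 113, so 158 − 1.5Q = 113 and Q = 30.
CS = ½·(158 − 113)·30 = 675; PS = (113 − 113)·30 = 0; TS = 675.
The monopolist equates marginal revenue to marginal cost: 158 − 3Q = 113, so Q = 15. From demand, P = 135.5.
CS = ½·(158 − 135.5)·15 = 168.75; PS = (135.5 − 113)·15 = 337.5; TS = 506.25.
Change in total surplus: 506.25 − 675 = −168.75.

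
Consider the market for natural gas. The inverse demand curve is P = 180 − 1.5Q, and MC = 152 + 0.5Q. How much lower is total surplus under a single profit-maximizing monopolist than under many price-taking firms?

Total surplus falls by 36

Under competition P = MC: 180 − 1.5Q = 152 + 0.5Q ⇒ Q = 14, P = 159.
CS = ½·(180 − 159)·14 = 147; PS = (159·14 − 152·14 − ½·0.5·14²) = 49; TS = 196.
The monopolist equates marginal revenue to marginal cost: 180 − 3Q = 152 + 0.5Q, so Q = 8. From demand, P = 168.
CS = ½·(180 − 168)·8 = 48; PS = (168·8 − 152·8 − ½·0.5·8²) = 112; TS = 160.
Change in total surplus: 160 − 196 = −36.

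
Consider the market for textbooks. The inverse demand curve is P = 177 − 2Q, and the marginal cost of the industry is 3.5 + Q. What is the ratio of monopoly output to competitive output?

Q_m/Q_c = 0.6

A monopolist chooses Q where MR = MC. MR = 177 − 4Q; setting this equal to 3.5 + Q gives Q = 34.7 and P = 107.6.
Under competition P = MC: 177 − 2Q = 3.5 + Q ⇒ Q = 347/6, P = 184/3.
Ratio Q_m/Q_c = 34.7/(347/6) = 0.6.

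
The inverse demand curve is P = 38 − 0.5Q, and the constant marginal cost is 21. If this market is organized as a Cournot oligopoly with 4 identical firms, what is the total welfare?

With 4 symmetric Cournot firms, each firm's FOC gives 38 − 2.5q = 21, so q = 6.8, Q = 4·6.8 = 27.2, and P = 24.4.
CS = ½·(38 − 24.4)·27.2 = 184.96; PS = (24.4 − 21)·27.2 = 92.48; TS = 277.44.

TS = 277.44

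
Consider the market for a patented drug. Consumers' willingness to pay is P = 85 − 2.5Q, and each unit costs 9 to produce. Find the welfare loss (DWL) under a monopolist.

DWL = 288.8

Perfect competition: P = MC = 9, so 85 − 2.5Q = 9 and Q = 30.4.
Monopoly sets MR = MC: 85 − 5Q = 9 ⇒ Q = 15.2, P = 85 − 2.5·15.2 = 47.
DWL is the triangle between Q = 15.2 and Q = 30.4: ½·(30.4 − 15.2)·(47 − 9) = 288.8.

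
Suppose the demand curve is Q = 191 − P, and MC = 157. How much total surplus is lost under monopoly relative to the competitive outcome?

Inverting demand: P = 191 − Q.
Competitive firms price at marginal cost: P = 157, giving Q = 34.
A monopolist chooses Q where MR = MC. MR = 191 − 2Q; setting this equal to 157 gives Q = 17 and P = 174.
DWL is the triangle between Q = 17 and Q = 34: ½·(34 − 17)·(174 − 157) = 144.5.

DWL = 144.5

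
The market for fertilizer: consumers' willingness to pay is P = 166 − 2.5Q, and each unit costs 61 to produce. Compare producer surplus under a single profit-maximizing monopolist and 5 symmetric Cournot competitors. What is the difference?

Producer surplus falls by 490

Monopoly sets MR = MC: 166 − 5Q = 61 ⇒ Q = 21, P = 166 − 2.5·21 = 113.5.
PS = (113.5 − 61)·21 = 1102.5.
Cournot with 5 identical firms: the symmetric best-response condition is 166 − 15q = 61. Each firm produces q = 7, total output Q = 35, price P = 78.5.
PS = (78.5 − 61)·35 = 612.5.
Change in producer surplus: 612.5 − 1102.5 = −490.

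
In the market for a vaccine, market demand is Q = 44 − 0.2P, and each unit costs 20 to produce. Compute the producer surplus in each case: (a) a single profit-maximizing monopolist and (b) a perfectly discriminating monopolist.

Monopoly: PS = 2000; Perfect PD: PS = 4000

Inverting demand: P = 220 − 5Q.
The monopolist equates marginal revenue to marginal cost: 220 − 10Q = 20, so Q = 20. From demand, P = 120.
PS = (120 − 20)·20 = 2000.
A perfectly discriminating monopolist sells every unit with P(Q) ≥ MC(Q), so output equals the competitive quantity Q = 40. Each buyer pays their reservation price, so CS = 0 and the firm captures all surplus.
PS = ½·(220 − 20)·40 = 4000.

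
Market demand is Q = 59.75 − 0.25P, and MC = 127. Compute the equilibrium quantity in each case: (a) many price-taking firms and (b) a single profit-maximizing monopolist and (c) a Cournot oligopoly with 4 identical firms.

Inverting demand: P = 239 − 4Q.
Perfect competition: P = MC = 127, so 239 − 4Q = 127 and Q = 28.
The monopolist equates marginal revenue to marginal cost: 239 − 8Q = 127, so Q = 14. From demand, P = 183.
Cournot with 4 identical firms: the symmetric best-response condition is 239 − 20q = 127. Each firm produces q = 5.6, total output Q = 22.4, price P = 149.4.

Competition: Q = 28; Monopoly: Q = 14; Cournot: Q = 22.4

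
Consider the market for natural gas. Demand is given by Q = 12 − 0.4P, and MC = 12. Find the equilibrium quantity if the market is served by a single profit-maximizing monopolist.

Inverting demand: P = 30 − 2.5Q.
The monopolist equates marginal revenue to marginal cost: 30 − 5Q = 12, so Q = 3.6. From demand, P = 21.

Q = 3.6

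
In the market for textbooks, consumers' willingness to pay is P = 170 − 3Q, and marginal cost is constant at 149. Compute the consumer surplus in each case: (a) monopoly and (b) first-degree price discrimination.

A monopolist chooses Q where MR = MC. MR = 170 − 6Q; setting this equal to 149 gives Q = 3.5 and P = 159.5.
CS = ½·(170 − 159.5)·3.5 = 18.375.
A perfectly discriminating monopolist sells every unit with P(Q) ≥ MC(Q), so output equals the competitive quantity Q = 7. Each buyer pays their reservation price, so CS = 0 and the firm captures all surplus.
CS = 0.

Monopoly: CS = 18.375; Perfect PD: CS = 0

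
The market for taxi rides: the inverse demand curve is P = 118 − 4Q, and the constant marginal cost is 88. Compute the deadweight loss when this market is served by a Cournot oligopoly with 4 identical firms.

DWL = 4.5

Under competition P = MC = 88, so Q = (118 − 88)/4 = 7.5.
In a 4-firm Cournot equilibrium, symmetry and the first-order condition give q = (118 − 88)/(20) = 1.5. So Q = 6 and P = 94.
DWL is the triangle between Q = 6 and Q = 7.5: ½·(7.5 − 6)·(94 − 88) = 4.5.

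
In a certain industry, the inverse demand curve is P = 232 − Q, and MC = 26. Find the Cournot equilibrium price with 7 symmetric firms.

P = 51.75

With 7 symmetric Cournot firms, each firm's FOC gives 232 − 8q = 26, so q = 25.75, Q = 7·25.75 = 180.25, and P = 51.75.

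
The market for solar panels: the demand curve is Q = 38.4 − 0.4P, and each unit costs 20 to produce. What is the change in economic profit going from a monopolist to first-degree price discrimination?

Economic profit rises by 577.6

Inverting demand: P = 96 − 2.5Q.
A monopolist chooses Q where MR = MC. MR = 96 − 5Q; setting this equal to 20 gives Q = 15.2 and P = 58.
Profit = (58 − 20)·15.2 = 577.6.
A perfectly discriminating monopolist sells every unit with P(Q) ≥ MC(Q), so output equals the competitive quantity Q = 30.4. Each buyer pays their reservation price, so CS = 0 and the firm captures all surplus.
PS equals the full surplus area, 1155.2. Profit = 1155.2 = 1155.2.
Change in economic profit: 1155.2 − 577.6 = 577.6.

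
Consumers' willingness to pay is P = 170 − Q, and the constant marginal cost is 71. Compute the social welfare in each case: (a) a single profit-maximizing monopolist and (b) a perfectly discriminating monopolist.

Monopoly sets MR = MC: 170 − 2Q = 71 ⇒ Q = 49.5, P = 170 − 49.5 = 120.5.
CS = ½·(170 − 120.5)·49.5 = 1225.125; PS = (120.5 − 71)·49.5 = 2450.25; TS = 3675.375.
A perfectly discriminating monopolist sells every unit with P(Q) ≥ MC(Q), so output equals the competitive quantity Q = 99. Each buyer pays their reservation price, so CS = 0 and the firm captures all surplus.
TS = 4900.5 (equal to competitive TS).

Monopoly: TS = 3675.375; Perfect PD: TS = 4900.5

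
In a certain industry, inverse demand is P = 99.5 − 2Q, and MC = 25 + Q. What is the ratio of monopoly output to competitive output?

A monopolist chooses Q where MR = MC. MR = 99.5 − 4Q; setting this equal to 25 + Q gives Q = 14.9 and P = 69.7.
Competitive equilibrium sets price equal to marginal cost: 99.5 − 2Q = 25 + Q, so Q = 149/6 and P = 299/6.
Ratio Q_m/Q_c = 14.9/(149/6) = 0.6.

Q_m/Q_c = 0.6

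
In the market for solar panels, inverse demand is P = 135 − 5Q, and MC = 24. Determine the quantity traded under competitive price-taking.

Competitive firms price at marginal cost: P = 24, giving Q = 22.2.

Q = 22.2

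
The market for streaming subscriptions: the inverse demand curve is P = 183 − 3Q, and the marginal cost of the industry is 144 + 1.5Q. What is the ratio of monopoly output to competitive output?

Q_m/Q_c = 0.6

The monopolist equates marginal revenue to marginal cost: 183 − 6Q = 144 + 1.5Q, so Q = 5.2. From demand, P = 167.4.
Competitive equilibrium sets price equal to marginal cost: 183 − 3Q = 144 + 1.5Q, so Q = 26/3 and P = 157.
Ratio Q_m/Q_c = 5.2/(26/3) = 0.6.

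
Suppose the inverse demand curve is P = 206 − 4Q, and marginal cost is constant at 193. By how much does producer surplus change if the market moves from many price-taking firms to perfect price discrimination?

Producer surplus rises by 21.125

Under competition P = MC = 193, so Q = (206 − 193)/4 = 3.25.
PS = (193 − 193)·3.25 = 0.
Under first-degree price discrimination the firm charges each unit its demand price and produces up to where P = MC, i.e. Q = 3.25. Consumer surplus is zero; producer surplus equals total surplus.
PS = ½·(206 − 193)·3.25 = 21.125.
Change in producer surplus: 21.125 − 0 = 21.125.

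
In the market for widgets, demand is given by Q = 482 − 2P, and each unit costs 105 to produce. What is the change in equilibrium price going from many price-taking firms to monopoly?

Inverting demand: P = 241 − 0.5Q.
Under competition P = MC = 105, so Q = (241 − 105)/0.5 = 272.
Monopoly sets MR = MC: 241 − Q = 105 ⇒ Q = 136, P = 241 − 0.5·136 = 173.
Change in equilibrium price: 173 − 105 = 68.

P rises by 68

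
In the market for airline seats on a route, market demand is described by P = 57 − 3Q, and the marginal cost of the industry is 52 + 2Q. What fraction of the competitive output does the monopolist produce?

The monopolist equates marginal revenue to marginal cost: 57 − 6Q = 52 + 2Q, so Q = 0.625. From demand, P = 55.125.
Under competition P = MC: 57 − 3Q = 52 + 2Q ⇒ Q = 1, P = 54.
Ratio Q_m/Q_c = 0.625/1 = 0.625.

Q_m/Q_c = 0.625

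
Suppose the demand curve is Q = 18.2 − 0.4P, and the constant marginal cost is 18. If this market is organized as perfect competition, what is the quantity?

Q = 11

Inverting demand: P = 45.5 − 2.5Q.
Perfect competition: P = MC = 18, so 45.5 − 2.5Q = 18 and Q = 11.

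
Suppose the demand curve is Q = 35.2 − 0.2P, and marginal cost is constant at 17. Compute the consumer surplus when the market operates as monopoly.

Inverting demand: P = 176 − 5Q.
The monopolist equates marginal revenue to marginal cost: 176 − 10Q = 17, so Q = 15.9. From demand, P = 96.5.
CS = ½·(176 − 96.5)·15.9 = 632.025.

CS = 632.025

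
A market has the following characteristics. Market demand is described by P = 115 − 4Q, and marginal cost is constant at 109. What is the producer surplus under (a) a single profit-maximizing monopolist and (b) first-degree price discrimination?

Monopoly: PS = 2.25; Perfect PD: PS = 4.5

A monopolist chooses Q where MR = MC. MR = 115 − 8Q; setting this equal to 109 gives Q = 0.75 and P = 112.
PS = (112 − 109)·0.75 = 2.25.
With perfect price discrimination, output is the efficient level Q = 1.5 (where demand meets MC), but every buyer pays their willingness to pay: CS = 0 and PS = total surplus.
PS = ½·(115 − 109)·1.5 = 4.5.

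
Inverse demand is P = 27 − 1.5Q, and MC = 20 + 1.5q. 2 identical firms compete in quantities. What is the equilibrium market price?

In a 2-firm Cournot equilibrium, symmetry and the first-order condition give q = (27 − 20)/(6) = 7/6. So Q = 7/3 and P = 23.5.

P = 23.5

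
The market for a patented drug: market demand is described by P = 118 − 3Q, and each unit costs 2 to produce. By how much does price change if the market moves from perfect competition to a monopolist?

P rises by 58

Competitive firms price at marginal cost: P = 2, giving Q = 116/3.
The monopolist equates marginal revenue to marginal cost: 118 − 6Q = 2, so Q = 58/3. From demand, P = 60.
Change in price: 60 − 2 = 58.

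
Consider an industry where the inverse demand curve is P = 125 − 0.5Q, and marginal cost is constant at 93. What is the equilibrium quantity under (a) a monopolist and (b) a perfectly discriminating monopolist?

Monopoly: Q = 32; Perfect PD: Q = 64

A monopolist chooses Q where MR = MC. MR = 125 − Q; setting this equal to 93 gives Q = 32 and P = 109.
A perfectly discriminating monopolist sells every unit with P(Q) ≥ MC(Q), so output equals the competitive quantity Q = 64. Each buyer pays their reservation price, so CS = 0 and the firm captures all surplus.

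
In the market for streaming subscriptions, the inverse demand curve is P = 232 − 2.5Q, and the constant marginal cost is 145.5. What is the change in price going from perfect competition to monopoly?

Under competition P = MC = 145.5, so Q = (232 − 145.5)/2.5 = 34.6.
A monopolist chooses Q where MR = MC. MR = 232 − 5Q; setting this equal to 145.5 gives Q = 17.3 and P = 188.75.
Change in price: 188.75 − 145.5 = 43.25.

P rises by 43.25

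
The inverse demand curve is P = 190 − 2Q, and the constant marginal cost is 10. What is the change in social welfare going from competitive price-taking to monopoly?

Under competition P = MC = 10, so Q = (190 − 10)/2 = 90.
CS = ½·(190 − 10)·90 = 8100; PS = (10 − 10)·90 = 0; TS = 8100.
A monopolist chooses Q where MR = MC. MR = 190 − 4Q; setting this equal to 10 gives Q = 45 and P = 100.
CS = ½·(190 − 100)·45 = 2025; PS = (100 − 10)·45 = 4050; TS = 6075.
Change in social welfare: 6075 − 8100 = −2025.

Social welfare falls by 2025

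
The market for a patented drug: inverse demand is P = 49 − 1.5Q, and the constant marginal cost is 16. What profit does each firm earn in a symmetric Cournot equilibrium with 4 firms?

Cournot with 4 identical firms: the symmetric best-response condition is 49 − 7.5q = 16. Each firm produces q = 4.4, total output Q = 17.6, price P = 22.6.
Each firm's profit = (22.6 − 16)·4.4 = 29.04.

π_i = 29.04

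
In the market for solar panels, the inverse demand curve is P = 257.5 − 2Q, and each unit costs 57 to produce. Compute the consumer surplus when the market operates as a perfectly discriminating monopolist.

CS = 0

Under first-degree price discrimination the firm charges each unit its demand price and produces up to where P = MC, i.e. Q = 100.25. Consumer surplus is zero; producer surplus equals total surplus.
CS = 0.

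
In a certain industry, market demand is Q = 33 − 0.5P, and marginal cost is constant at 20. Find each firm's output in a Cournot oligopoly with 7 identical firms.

Inverting demand: P = 66 − 2Q.
Cournot with 7 identical firms: the symmetric best-response condition is 66 − 16q = 20. Each firm produces q = 2.875, total output Q = 20.125, price P = 25.75.

q_i = 2.875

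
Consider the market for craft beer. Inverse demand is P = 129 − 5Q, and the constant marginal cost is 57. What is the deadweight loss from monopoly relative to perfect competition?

Under competition P = MC = 57, so Q = (129 − 57)/5 = 14.4.
A monopolist chooses Q where MR = MC. MR = 129 − 10Q; setting this equal to 57 gives Q = 7.2 and P = 93.
DWL is the triangle between Q = 7.2 and Q = 14.4: ½·(14.4 − 7.2)·(93 − 57) = 129.6.

DWL = 129.6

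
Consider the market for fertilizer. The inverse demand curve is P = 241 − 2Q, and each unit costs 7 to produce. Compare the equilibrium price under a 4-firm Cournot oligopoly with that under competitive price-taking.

Cournot with 4 identical firms: the symmetric best-response condition is 241 − 10q = 7. Each firm produces q = 23.4, total output Q = 93.6, price P = 53.8.
Perfect competition: P = MC = 7, so 241 − 2Q = 7 and Q = 117.

Cournot: P = 53.8; Competition: P = 7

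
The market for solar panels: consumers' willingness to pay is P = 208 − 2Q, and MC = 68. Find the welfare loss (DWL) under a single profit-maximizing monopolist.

DWL = 1225

Competitive firms price at marginal cost: P = 68, giving Q = 70.
A monopolist chooses Q where MR = MC. MR = 208 − 4Q; setting this equal to 68 gives Q = 35 and P = 138.
DWL is the triangle between Q = 35 and Q = 70: ½·(70 − 35)·(138 − 68) = 1225.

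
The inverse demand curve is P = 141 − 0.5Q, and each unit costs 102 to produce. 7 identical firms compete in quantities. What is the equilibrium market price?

P = 106.875

With 7 symmetric Cournot firms, each firm's FOC gives 141 − 4q = 102, so q = 9.75, Q = 7·9.75 = 68.25, and P = 106.875.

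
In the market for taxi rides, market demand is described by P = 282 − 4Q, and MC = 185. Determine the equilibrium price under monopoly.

P = 233.5

A monopolist chooses Q where MR = MC. MR = 282 − 8Q; setting this equal to 185 gives Q = 12.125 and P = 233.5.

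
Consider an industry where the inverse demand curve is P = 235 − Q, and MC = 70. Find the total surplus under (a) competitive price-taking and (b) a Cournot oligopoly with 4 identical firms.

Competition: TS = 13612.5; Cournot: TS = 13068

Under competition P = MC = 70, so Q = (235 − 70)/1 = 165.
CS = ½·(235 − 70)·165 = 13612.5; PS = (70 − 70)·165 = 0; TS = 13612.5.
With 4 symmetric Cournot firms, each firm's FOC gives 235 − 5q = 70, so q = 33, Q = 4·33 = 132, and P = 103.
CS = ½·(235 − 103)·132 = 8712; PS = (103 − 70)·132 = 4356; TS = 13068.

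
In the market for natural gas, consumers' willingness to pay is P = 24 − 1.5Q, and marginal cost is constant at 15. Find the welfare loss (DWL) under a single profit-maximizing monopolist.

Competitive firms price at marginal cost: P = 15, giving Q = 6.
A monopolist chooses Q where MR = MC. MR = 24 − 3Q; setting this equal to 15 gives Q = 3 and P = 19.5.
DWL is the triangle between Q = 3 and Q = 6: ½·(6 − 3)·(19.5 − 15) = 6.75.

DWL = 6.75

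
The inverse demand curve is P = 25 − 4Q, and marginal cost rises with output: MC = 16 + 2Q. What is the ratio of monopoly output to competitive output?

Monopoly sets MR = MC: 25 − 8Q = 16 + 2Q ⇒ Q = 0.9, P = 25 − 4·0.9 = 21.4.
Competitive equilibrium sets price equal to marginal cost: 25 − 4Q = 16 + 2Q, so Q = 1.5 and P = 19.
Ratio Q_m/Q_c = 0.9/1.5 = 0.6.

Q_m/Q_c = 0.6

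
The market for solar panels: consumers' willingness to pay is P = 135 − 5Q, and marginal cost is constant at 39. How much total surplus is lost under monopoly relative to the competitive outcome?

Under competition P = MC = 39, so Q = (135 − 39)/5 = 19.2.
A monopolist chooses Q where MR = MC. MR = 135 − 10Q; setting this equal to 39 gives Q = 9.6 and P = 87.
DWL is the triangle between Q = 9.6 and Q = 19.2: ½·(19.2 − 9.6)·(87 − 39) = 230.4.

DWL = 230.4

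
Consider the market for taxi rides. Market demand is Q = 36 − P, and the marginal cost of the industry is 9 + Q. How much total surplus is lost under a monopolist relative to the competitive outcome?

DWL = 20.25

Inverting demand: P = 36 − Q.
Competitive equilibrium sets price equal to marginal cost: 36 − Q = 9 + Q, so Q = 13.5 and P = 22.5.
A monopolist chooses Q where MR = MC. MR = 36 − 2Q; setting this equal to 9 + Q gives Q = 9 and P = 27.
CS = ½·(36 − 22.5)·13.5 = 91.125; PS = (22.5·13.5 − 9·13.5 − ½·1·13.5²) = 91.125; TS = 182.25.
CS = ½·(36 − 27)·9 = 40.5; PS = (27·9 − 9·9 − ½·1·9²) = 121.5; TS = 162.
DWL = 182.25 − 162 = 20.25.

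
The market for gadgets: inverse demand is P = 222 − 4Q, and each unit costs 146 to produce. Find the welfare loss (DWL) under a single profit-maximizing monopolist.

Competitive firms price at marginal cost: P = 146, giving Q = 19.
Monopoly sets MR = MC: 222 − 8Q = 146 ⇒ Q = 9.5, P = 222 − 4·9.5 = 184.
DWL is the triangle between Q = 9.5 and Q = 19: ½·(19 − 9.5)·(184 − 146) = 180.5.

DWL = 180.5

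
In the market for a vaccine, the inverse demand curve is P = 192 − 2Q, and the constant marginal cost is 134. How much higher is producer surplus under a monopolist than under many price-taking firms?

Producer surplus rises by 420.5

Competitive firms price at marginal cost: P = 134, giving Q = 29.
PS = (134 − 134)·29 = 0.
Monopoly sets MR = MC: 192 − 4Q = 134 ⇒ Q = 14.5, P = 192 − 2·14.5 = 163.
PS = (163 − 134)·14.5 = 420.5.
Change in producer surplus: 420.5 − 0 = 420.5.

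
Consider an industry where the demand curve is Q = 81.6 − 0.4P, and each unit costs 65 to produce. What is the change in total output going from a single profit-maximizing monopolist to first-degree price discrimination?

Total output rises by 27.8

Inverting demand: P = 204 − 2.5Q.
A monopolist chooses Q where MR = MC. MR = 204 − 5Q; setting this equal to 65 gives Q = 27.8 and P = 134.5.
Under first-degree price discrimination the firm charges each unit its demand price and produces up to where P = MC, i.e. Q = 55.6. Consumer surplus is zero; producer surplus equals total surplus.
Change in total output: 55.6 − 27.8 = 27.8.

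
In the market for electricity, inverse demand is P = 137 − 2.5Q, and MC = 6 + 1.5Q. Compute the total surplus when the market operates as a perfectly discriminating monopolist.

With perfect price discrimination, output is the efficient level Q = 32.75 (where demand meets MC), but every buyer pays their willingness to pay: CS = 0 and PS = total surplus.
TS = 2145.125 (equal to competitive TS).

TS = 2145.125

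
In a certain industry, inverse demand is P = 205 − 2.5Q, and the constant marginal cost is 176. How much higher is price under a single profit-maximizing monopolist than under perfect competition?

Under competition P = MC = 176, so Q = (205 − 176)/2.5 = 11.6.
The monopolist equates marginal revenue to marginal cost: 205 − 5Q = 176, so Q = 5.8. From demand, P = 190.5.
Change in price: 190.5 − 176 = 14.5.

P rises by 14.5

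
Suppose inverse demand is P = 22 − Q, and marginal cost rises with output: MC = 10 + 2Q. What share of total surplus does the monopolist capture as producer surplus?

Monopoly sets MR = MC: 22 − 2Q = 10 + 2Q ⇒ Q = 3, P = 22 − 3 = 19.
CS = ½·(22 − 19)·3 = 4.5.
PS = P·Q − VC(Q) = 19·3 − (10·3 + ½·2·3²) = 18.
Share captured = PS/TS = 18/22.5 = 0.8.

PS/TS = 0.8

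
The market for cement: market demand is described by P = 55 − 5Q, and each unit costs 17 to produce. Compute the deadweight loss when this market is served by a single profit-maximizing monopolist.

DWL = 36.1

Perfect competition: P = MC = 17, so 55 − 5Q = 17 and Q = 7.6.
Monopoly sets MR = MC: 55 − 10Q = 17 ⇒ Q = 3.8, P = 55 − 5·3.8 = 36.
DWL is the triangle between Q = 3.8 and Q = 7.6: ½·(7.6 − 3.8)·(36 − 17) = 36.1.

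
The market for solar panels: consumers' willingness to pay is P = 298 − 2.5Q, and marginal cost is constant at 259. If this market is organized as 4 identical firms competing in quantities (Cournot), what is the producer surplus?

In a 4-firm Cournot equilibrium, symmetry and the first-order condition give q = (298 − 259)/(12.5) = 3.12. So Q = 12.48 and P = 266.8.
PS = (266.8 − 259)·12.48 = 97.344.

PS = 97.344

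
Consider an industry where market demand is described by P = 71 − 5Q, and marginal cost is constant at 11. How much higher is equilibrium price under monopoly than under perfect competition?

Equilibrium price rises by 30

Competitive firms price at marginal cost: P = 11, giving Q = 12.
Monopoly sets MR = MC: 71 − 10Q = 11 ⇒ Q = 6, P = 71 − 5·6 = 41.
Change in equilibrium price: 41 − 11 = 30.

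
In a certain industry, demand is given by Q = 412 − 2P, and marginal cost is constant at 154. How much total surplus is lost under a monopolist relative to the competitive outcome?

DWL = 676

Inverting demand: P = 206 − 0.5Q.
Perfect competition: P = MC = 154, so 206 − 0.5Q = 154 and Q = 104.
Monopoly sets MR = MC: 206 − Q = 154 ⇒ Q = 52, P = 206 − 0.5·52 = 180.
DWL is the triangle between Q = 52 and Q = 104: ½·(104 − 52)·(180 − 154) = 676.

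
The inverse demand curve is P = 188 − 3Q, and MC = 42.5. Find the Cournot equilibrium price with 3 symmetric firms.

P = 78.875

With 3 symmetric Cournot firms, each firm's FOC gives 188 − 12q = 42.5, so q = 12.125, Q = 3·12.125 = 36.375, and P = 78.875.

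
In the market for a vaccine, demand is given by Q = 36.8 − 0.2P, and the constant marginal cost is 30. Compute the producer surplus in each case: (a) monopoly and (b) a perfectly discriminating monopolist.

Inverting demand: P = 184 − 5Q.
The monopolist equates marginal revenue to marginal cost: 184 − 10Q = 30, so Q = 15.4. From demand, P = 107.
PS = (107 − 30)·15.4 = 1185.8.
Under first-degree price discrimination the firm charges each unit its demand price and produces up to where P = MC, i.e. Q = 30.8. Consumer surplus is zero; producer surplus equals total surplus.
PS = ½·(184 − 30)·30.8 = 2371.6.

Monopoly: PS = 1185.8; Perfect PD: PS = 2371.6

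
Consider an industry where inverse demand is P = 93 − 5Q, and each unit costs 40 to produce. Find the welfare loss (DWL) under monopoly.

DWL = 70.225

Under competition P = MC = 40, so Q = (93 − 40)/5 = 10.6.
Monopoly sets MR = MC: 93 − 10Q = 40 ⇒ Q = 5.3, P = 93 − 5·5.3 = 66.5.
DWL is the triangle between Q = 5.3 and Q = 10.6: ½·(10.6 − 5.3)·(66.5 − 40) = 70.225.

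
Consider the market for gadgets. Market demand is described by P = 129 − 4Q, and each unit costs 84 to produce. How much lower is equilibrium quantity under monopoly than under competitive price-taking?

Equilibrium quantity falls by 5.625

Perfect competition: P = MC = 84, so 129 − 4Q = 84 and Q = 11.25.
Monopoly sets MR = MC: 129 − 8Q = 84 ⇒ Q = 5.625, P = 129 − 4·5.625 = 106.5.
Change in equilibrium quantity: 5.625 − 11.25 = −5.625.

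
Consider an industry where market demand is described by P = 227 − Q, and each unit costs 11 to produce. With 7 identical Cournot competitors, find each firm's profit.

With 7 symmetric Cournot firms, each firm's FOC gives 227 − 8q = 11, so q = 27, Q = 7·27 = 189, and P = 38.
Each firm's profit = (38 − 11)·27 = 729.

π_i = 729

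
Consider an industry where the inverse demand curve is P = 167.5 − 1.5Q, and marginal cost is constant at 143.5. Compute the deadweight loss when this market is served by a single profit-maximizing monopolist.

Under competition P = MC = 143.5, so Q = (167.5 − 143.5)/1.5 = 16.
A monopolist chooses Q where MR = MC. MR = 167.5 − 3Q; setting this equal to 143.5 gives Q = 8 and P = 155.5.
DWL is the triangle between Q = 8 and Q = 16: ½·(16 − 8)·(155.5 − 143.5) = 48.

DWL = 48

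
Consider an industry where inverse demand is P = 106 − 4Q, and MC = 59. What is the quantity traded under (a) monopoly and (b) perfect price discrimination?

Monopoly: Q = 5.875; Perfect PD: Q = 11.75

A monopolist chooses Q where MR = MC. MR = 106 − 8Q; setting this equal to 59 gives Q = 5.875 and P = 82.5.
A perfectly discriminating monopolist sells every unit with P(Q) ≥ MC(Q), so output equals the competitive quantity Q = 11.75. Each buyer pays their reservation price, so CS = 0 and the firm captures all surplus.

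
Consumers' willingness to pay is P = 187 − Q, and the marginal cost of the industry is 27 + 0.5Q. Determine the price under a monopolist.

The monopolist equates marginal revenue to marginal cost: 187 − 2Q = 27 + 0.5Q, so Q = 64. From demand, P = 123.

P = 123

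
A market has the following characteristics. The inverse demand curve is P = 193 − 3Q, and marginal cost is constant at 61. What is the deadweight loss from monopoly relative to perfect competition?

Perfect competition: P = MC = 61, so 193 − 3Q = 61 and Q = 44.
Monopoly sets MR = MC: 193 − 6Q = 61 ⇒ Q = 22, P = 193 − 3·22 = 127.
DWL is the triangle between Q = 22 and Q = 44: ½·(44 − 22)·(127 − 61) = 726.

DWL = 726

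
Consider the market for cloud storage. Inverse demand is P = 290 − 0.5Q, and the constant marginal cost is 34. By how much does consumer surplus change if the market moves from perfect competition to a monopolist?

CS falls by 49152

Competitive firms price at marginal cost: P = 34, giving Q = 512.
CS = ½·(290 − 34)·512 = 65536.
The monopolist equates marginal revenue to marginal cost: 290 − Q = 34, so Q = 256. From demand, P = 162.
CS = ½·(290 − 162)·256 = 16384.
Change in consumer surplus: 16384 − 65536 = −49152.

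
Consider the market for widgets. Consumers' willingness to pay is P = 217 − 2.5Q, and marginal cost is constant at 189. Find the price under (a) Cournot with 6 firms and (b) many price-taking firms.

Cournot: P = 193; Competition: P = 189

With 6 symmetric Cournot firms, each firm's FOC gives 217 − 17.5q = 189, so q = 1.6, Q = 6·1.6 = 9.6, and P = 193.
Competitive firms price at marginal cost: P = 189, giving Q = 11.2.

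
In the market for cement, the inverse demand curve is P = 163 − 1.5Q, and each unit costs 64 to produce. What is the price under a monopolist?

A monopolist chooses Q where MR = MC. MR = 163 − 3Q; setting this equal to 64 gives Q = 33 and P = 113.5.

P = 113.5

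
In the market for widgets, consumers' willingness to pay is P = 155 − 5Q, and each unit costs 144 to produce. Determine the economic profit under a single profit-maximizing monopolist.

Monopoly sets MR = MC: 155 − 10Q = 144 ⇒ Q = 1.1, P = 155 − 5·1.1 = 149.5.
Profit = (149.5 − 144)·1.1 = 6.05.

Profit = 6.05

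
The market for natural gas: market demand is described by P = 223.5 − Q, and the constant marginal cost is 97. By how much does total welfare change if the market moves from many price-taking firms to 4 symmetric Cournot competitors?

Total welfare falls by 320.045

Competitive firms price at marginal cost: P = 97, giving Q = 126.5.
CS = ½·(223.5 − 97)·126.5 = 8001.125; PS = (97 − 97)·126.5 = 0; TS = 8001.125.
With 4 symmetric Cournot firms, each firm's FOC gives 223.5 − 5q = 97, so q = 25.3, Q = 4·25.3 = 101.2, and P = 122.3.
CS = ½·(223.5 − 122.3)·101.2 = 5120.72; PS = (122.3 − 97)·101.2 = 2560.36; TS = 7681.08.
Change in total welfare: 7681.08 − 8001.125 = −320.045.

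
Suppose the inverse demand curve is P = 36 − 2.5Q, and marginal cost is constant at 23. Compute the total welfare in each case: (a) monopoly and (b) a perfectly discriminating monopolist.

Monopoly sets MR = MC: 36 − 5Q = 23 ⇒ Q = 2.6, P = 36 − 2.5·2.6 = 29.5.
CS = ½·(36 − 29.5)·2.6 = 8.45; PS = (29.5 − 23)·2.6 = 16.9; TS = 25.35.
With perfect price discrimination, output is the efficient level Q = 5.2 (where demand meets MC), but every buyer pays their willingness to pay: CS = 0 and PS = total surplus.
TS = 33.8 (equal to competitive TS).

Monopoly: TS = 25.35; Perfect PD: TS = 33.8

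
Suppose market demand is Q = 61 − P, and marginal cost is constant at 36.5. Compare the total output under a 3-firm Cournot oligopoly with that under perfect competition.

Inverting demand: P = 61 − Q.
Cournot with 3 identical firms: the symmetric best-response condition is 61 − 4q = 36.5. Each firm produces q = 6.125, total output Q = 18.375, price P = 42.625.
Perfect competition: P = MC = 36.5, so 61 − Q = 36.5 and Q = 24.5.

Cournot: Q = 18.375; Competition: Q = 24.5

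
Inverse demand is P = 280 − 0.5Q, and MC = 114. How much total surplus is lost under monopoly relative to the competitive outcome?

Competitive firms price at marginal cost: P = 114, giving Q = 332.
The monopolist equates marginal revenue to marginal cost: 280 − Q = 114, so Q = 166. From demand, P = 197.
DWL is the triangle between Q = 166 and Q = 332: ½·(332 − 166)·(197 − 114) = 6889.

DWL = 6889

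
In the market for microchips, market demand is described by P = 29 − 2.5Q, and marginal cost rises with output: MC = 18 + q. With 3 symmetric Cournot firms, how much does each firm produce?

Cournot with 3 identical firms: the symmetric best-response condition is 29 − 10q = 18 + q. Each firm produces q = 1, total output Q = 3, price P = 21.5.

q_i = 1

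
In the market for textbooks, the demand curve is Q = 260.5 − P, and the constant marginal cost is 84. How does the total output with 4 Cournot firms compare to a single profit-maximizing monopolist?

Cournot: Q = 141.2; Monopoly: Q = 88.25

Inverting demand: P = 260.5 − Q.
Cournot with 4 identical firms: the symmetric best-response condition is 260.5 − 5q = 84. Each firm produces q = 35.3, total output Q = 141.2, price P = 119.3.
The monopolist equates marginal revenue to marginal cost: 260.5 − 2Q = 84, so Q = 88.25. From demand, P = 172.25.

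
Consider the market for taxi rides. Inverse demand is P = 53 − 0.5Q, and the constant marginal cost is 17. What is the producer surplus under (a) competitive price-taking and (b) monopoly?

Competition: PS = 0; Monopoly: PS = 648

Under competition P = MC = 17, so Q = (53 − 17)/0.5 = 72.
PS = (17 − 17)·72 = 0.
A monopolist chooses Q where MR = MC. MR = 53 − Q; setting this equal to 17 gives Q = 36 and P = 35.
PS = (35 − 17)·36 = 648.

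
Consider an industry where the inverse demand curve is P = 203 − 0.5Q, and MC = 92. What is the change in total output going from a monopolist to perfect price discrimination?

Monopoly sets MR = MC: 203 − Q = 92 ⇒ Q = 111, P = 203 − 0.5·111 = 147.5.
A perfectly discriminating monopolist sells every unit with P(Q) ≥ MC(Q), so output equals the competitive quantity Q = 222. Each buyer pays their reservation price, so CS = 0 and the firm captures all surplus.
Change in total output: 222 − 111 = 111.

Total output rises by 111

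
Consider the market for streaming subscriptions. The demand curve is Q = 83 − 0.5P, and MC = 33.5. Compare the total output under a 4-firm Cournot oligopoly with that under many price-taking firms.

Inverting demand: P = 166 − 2Q.
Cournot with 4 identical firms: the symmetric best-response condition is 166 − 10q = 33.5. Each firm produces q = 13.25, total output Q = 53, price P = 60.
Perfect competition: P = MC = 33.5, so 166 − 2Q = 33.5 and Q = 66.25.

Cournot: Q = 53; Competition: Q = 66.25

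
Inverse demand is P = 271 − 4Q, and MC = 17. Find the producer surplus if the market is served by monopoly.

PS = 4032.25

Monopoly sets MR = MC: 271 − 8Q = 17 ⇒ Q = 31.75, P = 271 − 4·31.75 = 144.
PS = (144 − 17)·31.75 = 4032.25.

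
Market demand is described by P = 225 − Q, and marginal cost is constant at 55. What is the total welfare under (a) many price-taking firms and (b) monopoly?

Under competition P = MC = 55, so Q = (225 − 55)/1 = 170.
CS = ½·(225 − 55)·170 = 14450; PS = (55 − 55)·170 = 0; TS = 14450.
The monopolist equates marginal revenue to marginal cost: 225 − 2Q = 55, so Q = 85. From demand, P = 140.
CS = ½·(225 − 140)·85 = 3612.5; PS = (140 − 55)·85 = 7225; TS = 10837.5.

Competition: TS = 14450; Monopoly: TS = 10837.5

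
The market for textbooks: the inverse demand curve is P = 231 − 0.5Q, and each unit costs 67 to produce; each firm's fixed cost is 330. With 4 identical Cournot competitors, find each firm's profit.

π_i = 1821.68

Cournot with 4 identical firms: the symmetric best-response condition is 231 − 2.5q = 67. Each firm produces q = 65.6, total output Q = 262.4, price P = 99.8.
Each firm's profit = (99.8 − 67)·65.6 − 330 = 1821.68.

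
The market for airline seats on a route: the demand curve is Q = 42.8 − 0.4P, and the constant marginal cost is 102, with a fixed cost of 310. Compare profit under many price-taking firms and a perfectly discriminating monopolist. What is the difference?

Inverting demand: P = 107 − 2.5Q.
Perfect competition: P = MC = 102, so 107 − 2.5Q = 102 and Q = 2.
Profit = (102 − 102)·2 − 310 = −310.
A perfectly discriminating monopolist sells every unit with P(Q) ≥ MC(Q), so output equals the competitive quantity Q = 2. Each buyer pays their reservation price, so CS = 0 and the firm captures all surplus.
PS equals the full surplus area, 5. Profit = 5 − 310 = −305.
Change in profit: −305 − −310 = 5.

π rises by 5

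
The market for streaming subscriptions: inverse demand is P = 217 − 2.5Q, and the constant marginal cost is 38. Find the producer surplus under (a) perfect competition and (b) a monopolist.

Under competition P = MC = 38, so Q = (217 − 38)/2.5 = 71.6.
PS = (38 − 38)·71.6 = 0.
The monopolist equates marginal revenue to marginal cost: 217 − 5Q = 38, so Q = 35.8. From demand, P = 127.5.
PS = (127.5 − 38)·35.8 = 3204.1.

Competition: PS = 0; Monopoly: PS = 3204.1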